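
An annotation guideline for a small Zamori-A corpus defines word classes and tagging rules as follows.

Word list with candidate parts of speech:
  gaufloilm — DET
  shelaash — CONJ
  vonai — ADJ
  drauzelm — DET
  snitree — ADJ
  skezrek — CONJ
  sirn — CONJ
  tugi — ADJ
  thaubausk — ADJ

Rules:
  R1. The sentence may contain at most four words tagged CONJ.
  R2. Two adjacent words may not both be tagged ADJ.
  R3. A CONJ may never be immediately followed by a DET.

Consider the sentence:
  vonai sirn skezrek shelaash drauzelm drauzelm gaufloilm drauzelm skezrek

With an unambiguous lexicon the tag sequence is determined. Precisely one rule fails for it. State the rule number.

Fixed tagging: ADJ CONJ CONJ CONJ DET DET DET DET CONJ.
Applying the rules: R1 ✓, R2 ✓, R3 ✗.
Only rule 3 fails.

3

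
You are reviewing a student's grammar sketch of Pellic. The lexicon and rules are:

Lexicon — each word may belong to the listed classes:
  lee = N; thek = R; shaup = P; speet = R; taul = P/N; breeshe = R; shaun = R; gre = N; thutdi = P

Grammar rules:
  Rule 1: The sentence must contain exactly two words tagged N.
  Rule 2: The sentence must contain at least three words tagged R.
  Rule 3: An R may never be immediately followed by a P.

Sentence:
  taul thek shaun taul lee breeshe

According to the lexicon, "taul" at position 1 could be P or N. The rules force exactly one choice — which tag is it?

Candidates per position — 1:taul {P,N}; 2:thek {R}; 3:shaun {R}; 4:taul {P,N}; 5:lee {N}; 6:breeshe {R}.
Position 4: P is ruled out by rule 3; that leaves N.
Position 1: N is ruled out by rule 1; that leaves P.
So the tagging must be: P R R N N R.
Rule-by-rule: rule 1 ✓; rule 2 ✓; rule 3 ✓.

P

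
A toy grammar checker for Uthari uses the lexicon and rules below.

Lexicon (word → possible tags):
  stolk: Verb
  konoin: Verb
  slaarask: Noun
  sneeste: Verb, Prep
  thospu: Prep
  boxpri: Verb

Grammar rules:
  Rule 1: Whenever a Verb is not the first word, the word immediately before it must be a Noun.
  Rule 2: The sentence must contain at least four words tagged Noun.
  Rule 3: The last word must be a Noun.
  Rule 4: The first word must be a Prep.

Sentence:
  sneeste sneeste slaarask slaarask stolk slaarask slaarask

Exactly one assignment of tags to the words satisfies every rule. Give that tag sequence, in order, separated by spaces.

Prep Prep Noun Noun Verb Noun Noun

Candidates per position — 1:sneeste {Verb,Prep}; 2:sneeste {Verb,Prep}; 3:slaarask {Noun}; 4:slaarask {Noun}; 5:stolk {Verb}; 6:slaarask {Noun}; 7:slaarask {Noun}.
If word 1 were Verb, no tagging could satisfy rule 4; so word 1 is Prep.
If word 2 were Verb, no tagging could satisfy rule 1; so word 2 is Prep.
The only consistent sequence is: Prep Prep Noun Noun Verb Noun Noun.
Rule-by-rule: rule 1 holds; rule 2 holds; rule 3 holds; rule 4 holds.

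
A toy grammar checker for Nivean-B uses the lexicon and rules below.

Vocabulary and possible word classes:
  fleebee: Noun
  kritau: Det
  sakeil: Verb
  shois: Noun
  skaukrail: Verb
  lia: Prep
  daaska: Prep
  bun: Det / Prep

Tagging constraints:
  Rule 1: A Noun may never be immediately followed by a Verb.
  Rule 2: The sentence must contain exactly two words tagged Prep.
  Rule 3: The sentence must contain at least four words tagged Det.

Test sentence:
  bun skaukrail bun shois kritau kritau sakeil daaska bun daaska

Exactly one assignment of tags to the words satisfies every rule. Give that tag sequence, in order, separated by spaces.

Det Verb Det Noun Det Det Verb Prep Det Prep

Candidates per position — 1:bun {Det,Prep}; 2:skaukrail {Verb}; 3:bun {Det,Prep}; 4:shois {Noun}; 5:kritau {Det}; 6:kritau {Det}; 7:sakeil {Verb}; 8:daaska {Prep}; 9:bun {Det,Prep}; 10:daaska {Prep}.
At position 1, choosing Prep makes rule 2 impossible to satisfy; hence Det.
At position 3, choosing Prep makes rule 2 impossible to satisfy; hence Det.
At position 9, choosing Prep makes rule 2 impossible to satisfy; hence Det.
So the tagging must be: Det Verb Det Noun Det Det Verb Prep Det Prep.
Rule-by-rule: rule 1 satisfied; rule 2 satisfied; rule 3 satisfied.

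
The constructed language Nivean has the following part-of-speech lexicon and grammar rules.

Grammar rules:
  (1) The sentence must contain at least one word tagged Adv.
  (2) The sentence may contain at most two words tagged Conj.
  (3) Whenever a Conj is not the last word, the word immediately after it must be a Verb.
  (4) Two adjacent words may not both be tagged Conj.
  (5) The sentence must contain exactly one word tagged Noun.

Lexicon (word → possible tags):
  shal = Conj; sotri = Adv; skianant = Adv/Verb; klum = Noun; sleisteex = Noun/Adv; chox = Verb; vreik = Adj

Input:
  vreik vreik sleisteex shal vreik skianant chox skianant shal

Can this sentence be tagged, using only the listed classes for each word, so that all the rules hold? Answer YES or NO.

NO

Candidates per position — 1:vreik {Adj}; 2:vreik {Adj}; 3:sleisteex {Noun,Adv}; 4:shal {Conj}; 5:vreik {Adj}; 6:skianant {Adv,Verb}; 7:chox {Verb}; 8:skianant {Adv,Verb}; 9:shal {Conj}.
Rule 3 cannot be satisfied by any choice of tags from the lexicon.
So there is no consistent tagging.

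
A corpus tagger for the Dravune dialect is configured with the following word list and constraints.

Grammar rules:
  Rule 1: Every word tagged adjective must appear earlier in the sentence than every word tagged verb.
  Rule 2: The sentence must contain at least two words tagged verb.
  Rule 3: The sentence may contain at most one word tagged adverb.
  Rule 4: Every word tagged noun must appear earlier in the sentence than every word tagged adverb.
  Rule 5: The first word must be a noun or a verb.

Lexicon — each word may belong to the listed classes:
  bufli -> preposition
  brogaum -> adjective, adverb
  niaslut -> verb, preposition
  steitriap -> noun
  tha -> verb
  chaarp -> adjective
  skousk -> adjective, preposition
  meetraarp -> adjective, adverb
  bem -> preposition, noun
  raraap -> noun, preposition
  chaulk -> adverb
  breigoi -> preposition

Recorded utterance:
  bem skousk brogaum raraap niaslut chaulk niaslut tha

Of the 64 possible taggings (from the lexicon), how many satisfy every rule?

Candidates per position — 1:bem {preposition,noun}; 2:skousk {adjective,preposition}; 3:brogaum {adjective,adverb}; 4:raraap {noun,preposition}; 5:niaslut {verb,preposition}; 6:chaulk {adverb}; 7:niaslut {verb,preposition}; 8:tha {verb}.
There are 64 candidate sequences in total.
Checking each against the rules leaves 12 sequences.
Count = 12.

12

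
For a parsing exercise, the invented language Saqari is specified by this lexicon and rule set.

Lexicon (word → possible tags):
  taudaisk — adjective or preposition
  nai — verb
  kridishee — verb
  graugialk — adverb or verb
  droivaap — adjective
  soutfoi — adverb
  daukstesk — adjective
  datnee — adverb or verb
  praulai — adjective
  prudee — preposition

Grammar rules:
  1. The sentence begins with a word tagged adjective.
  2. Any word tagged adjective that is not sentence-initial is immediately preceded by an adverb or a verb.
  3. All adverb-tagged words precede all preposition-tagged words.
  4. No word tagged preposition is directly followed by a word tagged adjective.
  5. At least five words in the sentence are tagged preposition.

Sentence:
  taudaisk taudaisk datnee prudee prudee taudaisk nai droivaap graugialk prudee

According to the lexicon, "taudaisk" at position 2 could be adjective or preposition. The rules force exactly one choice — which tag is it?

Candidates per position — 1:taudaisk {adjective,preposition}; 2:taudaisk {adjective,preposition}; 3:datnee {adverb,verb}; 4:prudee {preposition}; 5:prudee {preposition}; 6:taudaisk {adjective,preposition}; 7:nai {verb}; 8:droivaap {adjective}; 9:graugialk {adverb,verb}; 10:prudee {preposition}.
Position 1: preposition is ruled out by rule 1; that leaves adjective.
Position 2: adjective is ruled out by rule 2; that leaves preposition.
Position 3: adverb is ruled out by rule 3; that leaves verb.
Position 6: adjective is ruled out by rule 2; that leaves preposition.
Position 9: adverb is ruled out by rule 3; that leaves verb.
The unique satisfying tagging is: adjective preposition verb preposition preposition preposition verb adjective verb preposition.
Rule-by-rule: rule 1 holds; rule 2 holds; rule 3 holds; rule 4 holds; rule 5 holds.

preposition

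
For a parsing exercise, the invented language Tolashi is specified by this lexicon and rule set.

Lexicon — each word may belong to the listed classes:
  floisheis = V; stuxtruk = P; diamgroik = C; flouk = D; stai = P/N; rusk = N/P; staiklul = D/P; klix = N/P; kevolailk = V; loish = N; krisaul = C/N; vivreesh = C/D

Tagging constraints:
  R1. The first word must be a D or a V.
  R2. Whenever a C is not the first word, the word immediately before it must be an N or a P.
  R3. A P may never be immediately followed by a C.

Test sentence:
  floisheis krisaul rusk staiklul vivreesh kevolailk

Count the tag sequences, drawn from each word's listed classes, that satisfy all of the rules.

Candidates per position — 1:floisheis {V}; 2:krisaul {C,N}; 3:rusk {N,P}; 4:staiklul {D,P}; 5:vivreesh {C,D}; 6:kevolailk {V}.
There are 16 candidate sequences in total.
The sequences that satisfy every rule: V N N D D V; V N N P D V; V N P D D V; V N P P D V.
Count = 4.

4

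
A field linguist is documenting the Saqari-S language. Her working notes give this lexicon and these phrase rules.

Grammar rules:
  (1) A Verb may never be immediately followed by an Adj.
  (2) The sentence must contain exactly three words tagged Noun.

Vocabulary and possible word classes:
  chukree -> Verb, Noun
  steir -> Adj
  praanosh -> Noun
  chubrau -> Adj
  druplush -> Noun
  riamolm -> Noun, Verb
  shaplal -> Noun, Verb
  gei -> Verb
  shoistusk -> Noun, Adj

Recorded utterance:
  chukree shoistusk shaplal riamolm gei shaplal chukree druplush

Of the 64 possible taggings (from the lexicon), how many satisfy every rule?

9

Candidates per position — 1:chukree {Verb,Noun}; 2:shoistusk {Noun,Adj}; 3:shaplal {Noun,Verb}; 4:riamolm {Noun,Verb}; 5:gei {Verb}; 6:shaplal {Noun,Verb}; 7:chukree {Verb,Noun}; 8:druplush {Noun}.
There are 64 candidate sequences in total.
Checking each against the rules leaves 9 sequences.
Count = 9.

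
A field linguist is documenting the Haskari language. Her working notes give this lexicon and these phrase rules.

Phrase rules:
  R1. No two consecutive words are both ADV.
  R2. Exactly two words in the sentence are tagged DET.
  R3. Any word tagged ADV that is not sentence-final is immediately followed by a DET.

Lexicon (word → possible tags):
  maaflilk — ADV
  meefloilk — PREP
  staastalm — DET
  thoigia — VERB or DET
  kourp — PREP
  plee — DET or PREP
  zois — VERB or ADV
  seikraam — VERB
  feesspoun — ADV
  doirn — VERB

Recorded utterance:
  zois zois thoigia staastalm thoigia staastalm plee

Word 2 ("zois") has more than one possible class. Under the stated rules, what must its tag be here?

Candidates per position — 1:zois {VERB,ADV}; 2:zois {VERB,ADV}; 3:thoigia {VERB,DET}; 4:staastalm {DET}; 5:thoigia {VERB,DET}; 6:staastalm {DET}; 7:plee {DET,PREP}.
Position 1: ADV is ruled out by rule 3; that leaves VERB.
Position 3: DET is ruled out by rule 2; that leaves VERB.
Position 5: DET is ruled out by rule 2; that leaves VERB.
Position 7: DET is ruled out by rule 2; that leaves PREP.
Position 2: ADV is ruled out by rule 3; that leaves VERB.
So the tagging must be: VERB VERB VERB DET VERB DET PREP.
Rule-by-rule: rule 1 ✓; rule 2 ✓; rule 3 ✓.

VERB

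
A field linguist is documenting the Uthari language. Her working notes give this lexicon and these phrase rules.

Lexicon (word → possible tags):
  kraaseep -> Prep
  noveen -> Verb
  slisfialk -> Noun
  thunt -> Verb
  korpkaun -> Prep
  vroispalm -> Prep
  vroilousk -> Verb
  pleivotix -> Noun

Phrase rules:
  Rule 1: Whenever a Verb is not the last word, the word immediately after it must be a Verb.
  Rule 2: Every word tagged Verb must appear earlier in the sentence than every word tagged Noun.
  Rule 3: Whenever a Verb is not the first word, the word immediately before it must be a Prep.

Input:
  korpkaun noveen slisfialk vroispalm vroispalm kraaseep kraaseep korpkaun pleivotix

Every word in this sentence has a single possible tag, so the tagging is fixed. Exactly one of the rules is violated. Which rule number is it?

1

Fixed tagging: Prep Verb Noun Prep Prep Prep Prep Prep Noun.
Rule check: R1 violated, R2 holds, R3 holds.
Only rule 1 fails.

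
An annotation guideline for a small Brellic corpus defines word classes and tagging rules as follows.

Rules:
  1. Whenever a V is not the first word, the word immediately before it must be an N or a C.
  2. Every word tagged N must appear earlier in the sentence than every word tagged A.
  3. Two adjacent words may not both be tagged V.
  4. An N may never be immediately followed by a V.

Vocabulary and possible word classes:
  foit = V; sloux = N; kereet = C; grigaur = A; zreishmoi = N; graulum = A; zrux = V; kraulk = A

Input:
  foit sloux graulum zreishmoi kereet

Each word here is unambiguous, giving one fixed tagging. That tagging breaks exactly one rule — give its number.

2

Fixed tagging: V N A N C.
Applying the rules: R1 ok, R2 fails, R3 ok, R4 ok.
Only rule 2 fails.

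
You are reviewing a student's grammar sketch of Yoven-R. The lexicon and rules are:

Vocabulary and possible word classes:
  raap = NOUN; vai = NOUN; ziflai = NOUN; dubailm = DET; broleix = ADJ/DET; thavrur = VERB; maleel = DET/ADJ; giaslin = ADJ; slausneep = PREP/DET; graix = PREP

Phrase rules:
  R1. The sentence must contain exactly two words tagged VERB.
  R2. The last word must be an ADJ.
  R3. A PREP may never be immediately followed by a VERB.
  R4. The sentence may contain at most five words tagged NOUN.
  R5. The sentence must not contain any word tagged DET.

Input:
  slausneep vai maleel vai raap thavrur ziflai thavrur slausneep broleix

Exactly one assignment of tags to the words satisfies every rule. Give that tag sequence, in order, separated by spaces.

PREP NOUN ADJ NOUN NOUN VERB NOUN VERB PREP ADJ

Candidates per position — 1:slausneep {PREP,DET}; 2:vai {NOUN}; 3:maleel {DET,ADJ}; 4:vai {NOUN}; 5:raap {NOUN}; 6:thavrur {VERB}; 7:ziflai {NOUN}; 8:thavrur {VERB}; 9:slausneep {PREP,DET}; 10:broleix {ADJ,DET}.
At position 1, choosing DET makes rule 5 impossible to satisfy; hence PREP.
At position 3, choosing DET makes rule 5 impossible to satisfy; hence ADJ.
At position 9, choosing DET makes rule 5 impossible to satisfy; hence PREP.
At position 10, choosing DET makes rule 2 impossible to satisfy; hence ADJ.
That leaves exactly one tagging: PREP NOUN ADJ NOUN NOUN VERB NOUN VERB PREP ADJ.
Checking: rule 1 holds; rule 2 holds; rule 3 holds; rule 4 holds; rule 5 holds.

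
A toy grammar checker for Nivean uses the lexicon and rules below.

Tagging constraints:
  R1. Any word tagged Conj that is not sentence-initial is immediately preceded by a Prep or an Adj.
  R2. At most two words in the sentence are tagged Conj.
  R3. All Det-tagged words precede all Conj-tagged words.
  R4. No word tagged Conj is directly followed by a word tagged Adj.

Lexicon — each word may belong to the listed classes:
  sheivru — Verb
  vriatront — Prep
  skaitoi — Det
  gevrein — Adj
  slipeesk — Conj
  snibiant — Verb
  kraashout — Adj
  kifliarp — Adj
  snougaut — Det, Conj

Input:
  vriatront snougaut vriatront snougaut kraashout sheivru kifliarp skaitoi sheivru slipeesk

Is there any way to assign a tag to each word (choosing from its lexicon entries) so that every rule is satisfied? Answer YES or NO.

NO

Candidates per position — 1:vriatront {Prep}; 2:snougaut {Det,Conj}; 3:vriatront {Prep}; 4:snougaut {Det,Conj}; 5:kraashout {Adj}; 6:sheivru {Verb}; 7:kifliarp {Adj}; 8:skaitoi {Det}; 9:sheivru {Verb}; 10:slipeesk {Conj}.
Rule 1 cannot be satisfied by any choice of tags from the lexicon.
So there is no consistent tagging.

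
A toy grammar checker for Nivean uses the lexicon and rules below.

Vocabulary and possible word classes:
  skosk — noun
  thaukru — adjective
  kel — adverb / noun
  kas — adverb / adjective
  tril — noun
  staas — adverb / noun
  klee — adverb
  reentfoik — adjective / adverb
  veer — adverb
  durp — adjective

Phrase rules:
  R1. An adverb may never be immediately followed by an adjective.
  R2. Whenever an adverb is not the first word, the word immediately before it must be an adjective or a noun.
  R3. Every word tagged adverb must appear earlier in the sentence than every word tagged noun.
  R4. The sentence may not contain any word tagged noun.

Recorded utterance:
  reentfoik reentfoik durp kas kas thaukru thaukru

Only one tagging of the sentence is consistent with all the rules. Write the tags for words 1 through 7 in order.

Candidates per position — 1:reentfoik {adjective,adverb}; 2:reentfoik {adjective,adverb}; 3:durp {adjective}; 4:kas {adverb,adjective}; 5:kas {adverb,adjective}; 6:thaukru {adjective}; 7:thaukru {adjective}.
If word 1 were adverb, no tagging could satisfy rule 1; so word 1 is adjective.
If word 2 were adverb, no tagging could satisfy rule 1; so word 2 is adjective.
If word 4 were adverb, no tagging could satisfy rule 1; so word 4 is adjective.
If word 5 were adverb, no tagging could satisfy rule 1; so word 5 is adjective.
So the tagging must be: adjective adjective adjective adjective adjective adjective adjective.
Rule-by-rule: rule 1 ✓; rule 2 ✓; rule 3 ✓; rule 4 ✓.

adjective adjective adjective adjective adjective adjective adjective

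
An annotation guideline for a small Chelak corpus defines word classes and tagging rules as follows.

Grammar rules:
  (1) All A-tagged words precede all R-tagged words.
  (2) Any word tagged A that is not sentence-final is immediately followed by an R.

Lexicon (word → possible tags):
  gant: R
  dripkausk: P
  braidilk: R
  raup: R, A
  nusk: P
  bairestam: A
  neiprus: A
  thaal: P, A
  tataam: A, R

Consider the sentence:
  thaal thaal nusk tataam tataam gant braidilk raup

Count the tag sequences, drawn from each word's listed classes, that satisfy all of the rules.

Candidates per position — 1:thaal {P,A}; 2:thaal {P,A}; 3:nusk {P}; 4:tataam {A,R}; 5:tataam {A,R}; 6:gant {R}; 7:braidilk {R}; 8:raup {R,A}.
There are 32 candidate sequences in total.
The sequences that satisfy every rule: P P P A R R R R; P P P R R R R R.
Count = 2.

2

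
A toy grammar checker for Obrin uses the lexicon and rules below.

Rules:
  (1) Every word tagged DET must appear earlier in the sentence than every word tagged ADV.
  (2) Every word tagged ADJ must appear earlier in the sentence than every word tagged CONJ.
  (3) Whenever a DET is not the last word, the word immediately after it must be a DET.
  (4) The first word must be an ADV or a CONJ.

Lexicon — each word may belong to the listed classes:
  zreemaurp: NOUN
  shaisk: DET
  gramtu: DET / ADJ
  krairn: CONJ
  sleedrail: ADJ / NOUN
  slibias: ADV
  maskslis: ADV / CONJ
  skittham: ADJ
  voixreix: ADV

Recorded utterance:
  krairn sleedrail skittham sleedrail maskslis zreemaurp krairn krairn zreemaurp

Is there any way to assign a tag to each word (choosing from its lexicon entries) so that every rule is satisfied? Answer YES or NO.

NO

Candidates per position — 1:krairn {CONJ}; 2:sleedrail {ADJ,NOUN}; 3:skittham {ADJ}; 4:sleedrail {ADJ,NOUN}; 5:maskslis {ADV,CONJ}; 6:zreemaurp {NOUN}; 7:krairn {CONJ}; 8:krairn {CONJ}; 9:zreemaurp {NOUN}.
Rule 2 cannot be satisfied by any choice of tags from the lexicon.
So there is no consistent tagging.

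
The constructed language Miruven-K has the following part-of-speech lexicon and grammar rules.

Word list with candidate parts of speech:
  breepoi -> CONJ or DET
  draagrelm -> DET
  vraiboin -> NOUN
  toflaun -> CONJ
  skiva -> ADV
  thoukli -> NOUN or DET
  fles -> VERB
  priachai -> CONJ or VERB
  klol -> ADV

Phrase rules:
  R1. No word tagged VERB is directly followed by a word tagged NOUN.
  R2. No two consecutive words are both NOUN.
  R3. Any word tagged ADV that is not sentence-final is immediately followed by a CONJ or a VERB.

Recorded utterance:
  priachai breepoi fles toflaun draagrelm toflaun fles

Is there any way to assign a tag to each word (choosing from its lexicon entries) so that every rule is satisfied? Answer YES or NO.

YES

Candidates per position — 1:priachai {CONJ,VERB}; 2:breepoi {CONJ,DET}; 3:fles {VERB}; 4:toflaun {CONJ}; 5:draagrelm {DET}; 6:toflaun {CONJ}; 7:fles {VERB}.
One satisfying assignment: CONJ DET VERB CONJ DET CONJ VERB.
Checking: rule 1 ✓; rule 2 ✓; rule 3 ✓.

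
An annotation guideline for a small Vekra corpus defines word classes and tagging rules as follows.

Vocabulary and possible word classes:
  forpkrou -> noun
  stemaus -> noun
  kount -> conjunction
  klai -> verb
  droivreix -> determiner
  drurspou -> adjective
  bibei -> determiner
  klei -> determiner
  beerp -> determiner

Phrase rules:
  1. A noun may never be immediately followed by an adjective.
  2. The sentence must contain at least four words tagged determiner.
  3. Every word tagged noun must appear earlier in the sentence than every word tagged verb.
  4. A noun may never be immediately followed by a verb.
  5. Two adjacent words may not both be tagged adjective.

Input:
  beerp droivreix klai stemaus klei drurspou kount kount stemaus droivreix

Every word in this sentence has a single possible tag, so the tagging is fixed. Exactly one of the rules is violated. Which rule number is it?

3

Fixed tagging: determiner determiner verb noun determiner adjective conjunction conjunction noun determiner.
Checking each rule: R1 ✓, R2 ✓, R3 ✗, R4 ✓, R5 ✓.
Only rule 3 fails.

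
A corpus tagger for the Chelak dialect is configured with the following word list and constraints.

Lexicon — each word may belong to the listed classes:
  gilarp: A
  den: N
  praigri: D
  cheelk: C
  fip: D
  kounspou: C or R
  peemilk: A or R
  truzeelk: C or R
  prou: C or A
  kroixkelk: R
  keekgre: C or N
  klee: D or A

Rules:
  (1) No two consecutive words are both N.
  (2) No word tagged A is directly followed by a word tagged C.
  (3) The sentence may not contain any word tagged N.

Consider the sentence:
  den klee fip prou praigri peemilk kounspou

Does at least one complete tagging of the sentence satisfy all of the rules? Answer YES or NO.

Candidates per position — 1:den {N}; 2:klee {D,A}; 3:fip {D}; 4:prou {C,A}; 5:praigri {D}; 6:peemilk {A,R}; 7:kounspou {C,R}.
Rule 3 cannot be satisfied by any choice of tags from the lexicon.
So there is no consistent tagging.

NO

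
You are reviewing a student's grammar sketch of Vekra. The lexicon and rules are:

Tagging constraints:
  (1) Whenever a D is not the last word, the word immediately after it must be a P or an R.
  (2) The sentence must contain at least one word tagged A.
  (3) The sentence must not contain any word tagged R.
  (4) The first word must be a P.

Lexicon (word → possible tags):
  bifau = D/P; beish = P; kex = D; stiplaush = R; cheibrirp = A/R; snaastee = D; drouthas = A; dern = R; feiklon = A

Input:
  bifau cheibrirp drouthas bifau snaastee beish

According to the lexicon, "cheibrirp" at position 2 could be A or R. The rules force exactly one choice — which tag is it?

A

Candidates per position — 1:bifau {D,P}; 2:cheibrirp {A,R}; 3:drouthas {A}; 4:bifau {D,P}; 5:snaastee {D}; 6:beish {P}.
At position 1, choosing D makes rule 4 impossible to satisfy; hence P.
At position 2, choosing R makes rule 3 impossible to satisfy; hence A.
At position 4, choosing D makes rule 1 impossible to satisfy; hence P.
The unique satisfying tagging is: P A A P D P.
Checking: rule 1 satisfied; rule 2 satisfied; rule 3 satisfied; rule 4 satisfied.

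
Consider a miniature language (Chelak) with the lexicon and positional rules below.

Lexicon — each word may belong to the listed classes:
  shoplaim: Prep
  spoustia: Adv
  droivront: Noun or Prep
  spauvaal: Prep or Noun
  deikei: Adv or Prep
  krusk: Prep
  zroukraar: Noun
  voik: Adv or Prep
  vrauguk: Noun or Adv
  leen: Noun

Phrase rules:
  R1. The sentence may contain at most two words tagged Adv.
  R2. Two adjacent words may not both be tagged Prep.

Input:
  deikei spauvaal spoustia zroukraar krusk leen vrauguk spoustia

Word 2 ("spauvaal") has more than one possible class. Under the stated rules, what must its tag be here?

Candidates per position — 1:deikei {Adv,Prep}; 2:spauvaal {Prep,Noun}; 3:spoustia {Adv}; 4:zroukraar {Noun}; 5:krusk {Prep}; 6:leen {Noun}; 7:vrauguk {Noun,Adv}; 8:spoustia {Adv}.
If word 1 were Adv, no tagging could satisfy rule 1; so word 1 is Prep.
If word 2 were Prep, no tagging could satisfy rule 2; so word 2 is Noun.
If word 7 were Adv, no tagging could satisfy rule 1; so word 7 is Noun.
The unique satisfying tagging is: Prep Noun Adv Noun Prep Noun Noun Adv.
Checking: rule 1 ok; rule 2 ok.

Noun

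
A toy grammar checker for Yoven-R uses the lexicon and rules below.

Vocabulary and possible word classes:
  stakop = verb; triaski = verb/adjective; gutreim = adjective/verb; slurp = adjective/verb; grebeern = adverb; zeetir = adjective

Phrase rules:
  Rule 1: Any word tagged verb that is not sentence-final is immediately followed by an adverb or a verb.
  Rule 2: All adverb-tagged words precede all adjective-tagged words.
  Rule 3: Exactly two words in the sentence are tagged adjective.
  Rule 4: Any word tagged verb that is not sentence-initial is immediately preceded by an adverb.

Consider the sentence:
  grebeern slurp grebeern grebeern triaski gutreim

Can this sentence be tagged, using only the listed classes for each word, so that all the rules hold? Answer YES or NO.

Candidates per position — 1:grebeern {adverb}; 2:slurp {adjective,verb}; 3:grebeern {adverb}; 4:grebeern {adverb}; 5:triaski {verb,adjective}; 6:gutreim {adjective,verb}.
One satisfying assignment: adverb verb adverb adverb adjective adjective.
Check: rule 1 ✓; rule 2 ✓; rule 3 ✓; rule 4 ✓.

YES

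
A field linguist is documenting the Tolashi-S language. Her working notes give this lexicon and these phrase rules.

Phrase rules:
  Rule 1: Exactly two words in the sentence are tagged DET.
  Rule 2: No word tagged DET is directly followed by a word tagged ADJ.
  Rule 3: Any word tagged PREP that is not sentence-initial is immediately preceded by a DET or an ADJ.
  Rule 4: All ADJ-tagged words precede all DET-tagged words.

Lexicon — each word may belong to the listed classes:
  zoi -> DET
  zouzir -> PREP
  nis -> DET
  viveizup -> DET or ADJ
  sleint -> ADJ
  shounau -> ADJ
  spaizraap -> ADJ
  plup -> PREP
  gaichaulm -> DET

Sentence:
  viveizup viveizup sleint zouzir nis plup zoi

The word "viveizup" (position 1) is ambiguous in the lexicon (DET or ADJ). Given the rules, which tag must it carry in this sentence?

Candidates per position — 1:viveizup {DET,ADJ}; 2:viveizup {DET,ADJ}; 3:sleint {ADJ}; 4:zouzir {PREP}; 5:nis {DET}; 6:plup {PREP}; 7:zoi {DET}.
Position 1: DET is ruled out by rule 1; that leaves ADJ.
Position 2: DET is ruled out by rule 1; that leaves ADJ.
That leaves exactly one tagging: ADJ ADJ ADJ PREP DET PREP DET.
Rule-by-rule: rule 1 ✓; rule 2 ✓; rule 3 ✓; rule 4 ✓.

ADJ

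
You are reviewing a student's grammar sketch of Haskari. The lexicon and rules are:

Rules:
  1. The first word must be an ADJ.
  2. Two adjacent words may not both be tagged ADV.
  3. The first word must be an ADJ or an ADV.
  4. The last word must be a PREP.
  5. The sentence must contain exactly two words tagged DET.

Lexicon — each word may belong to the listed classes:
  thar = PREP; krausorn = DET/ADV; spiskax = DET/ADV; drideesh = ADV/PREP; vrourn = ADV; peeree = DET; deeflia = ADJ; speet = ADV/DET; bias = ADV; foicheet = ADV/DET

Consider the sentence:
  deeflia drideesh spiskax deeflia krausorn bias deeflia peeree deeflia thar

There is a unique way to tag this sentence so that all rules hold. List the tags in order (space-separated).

Candidates per position — 1:deeflia {ADJ}; 2:drideesh {ADV,PREP}; 3:spiskax {DET,ADV}; 4:deeflia {ADJ}; 5:krausorn {DET,ADV}; 6:bias {ADV}; 7:deeflia {ADJ}; 8:peeree {DET}; 9:deeflia {ADJ}; 10:thar {PREP}.
Word 5 cannot be ADV — rule 2 would then fail for every completion. It is DET.
Word 3 cannot be DET — rule 5 would then fail for every completion. It is ADV.
Word 2 cannot be ADV — rule 2 would then fail for every completion. It is PREP.
That leaves exactly one tagging: ADJ PREP ADV ADJ DET ADV ADJ DET ADJ PREP.
Rule-by-rule: rule 1 ok; rule 2 ok; rule 3 ok; rule 4 ok; rule 5 ok.

ADJ PREP ADV ADJ DET ADV ADJ DET ADJ PREP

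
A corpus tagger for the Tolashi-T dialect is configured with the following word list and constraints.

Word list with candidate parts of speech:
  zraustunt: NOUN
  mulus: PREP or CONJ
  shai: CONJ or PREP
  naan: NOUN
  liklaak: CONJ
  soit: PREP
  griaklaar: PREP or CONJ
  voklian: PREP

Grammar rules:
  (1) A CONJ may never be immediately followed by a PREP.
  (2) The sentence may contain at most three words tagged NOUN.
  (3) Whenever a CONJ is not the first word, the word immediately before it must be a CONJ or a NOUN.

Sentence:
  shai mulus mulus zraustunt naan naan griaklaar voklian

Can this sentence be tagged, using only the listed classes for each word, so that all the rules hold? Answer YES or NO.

Candidates per position — 1:shai {CONJ,PREP}; 2:mulus {PREP,CONJ}; 3:mulus {PREP,CONJ}; 4:zraustunt {NOUN}; 5:naan {NOUN}; 6:naan {NOUN}; 7:griaklaar {PREP,CONJ}; 8:voklian {PREP}.
One satisfying assignment: PREP PREP PREP NOUN NOUN NOUN PREP PREP.
Verifying each rule — rule 1 ok; rule 2 ok; rule 3 ok.

YES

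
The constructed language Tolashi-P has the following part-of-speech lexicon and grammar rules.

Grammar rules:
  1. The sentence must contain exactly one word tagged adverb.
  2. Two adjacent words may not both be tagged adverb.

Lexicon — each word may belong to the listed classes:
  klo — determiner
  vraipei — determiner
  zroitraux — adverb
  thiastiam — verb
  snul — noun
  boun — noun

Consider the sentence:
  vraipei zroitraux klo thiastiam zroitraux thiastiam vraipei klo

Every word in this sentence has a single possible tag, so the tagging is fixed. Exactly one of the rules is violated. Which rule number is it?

1

Fixed tagging: determiner adverb determiner verb adverb verb determiner determiner.
Checking each rule: R1 fails, R2 ok.
Only rule 1 fails.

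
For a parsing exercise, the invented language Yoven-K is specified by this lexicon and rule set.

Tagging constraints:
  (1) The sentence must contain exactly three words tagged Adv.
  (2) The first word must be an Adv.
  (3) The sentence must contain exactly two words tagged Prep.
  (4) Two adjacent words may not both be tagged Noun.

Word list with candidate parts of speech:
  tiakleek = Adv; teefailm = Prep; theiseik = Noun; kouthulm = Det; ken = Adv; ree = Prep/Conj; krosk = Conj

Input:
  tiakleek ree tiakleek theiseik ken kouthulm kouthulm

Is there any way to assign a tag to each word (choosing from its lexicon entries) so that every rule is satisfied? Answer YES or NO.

NO

Candidates per position — 1:tiakleek {Adv}; 2:ree {Prep,Conj}; 3:tiakleek {Adv}; 4:theiseik {Noun}; 5:ken {Adv}; 6:kouthulm {Det}; 7:kouthulm {Det}.
Rule 3 cannot be satisfied by any choice of tags from the lexicon.
So there is no consistent tagging.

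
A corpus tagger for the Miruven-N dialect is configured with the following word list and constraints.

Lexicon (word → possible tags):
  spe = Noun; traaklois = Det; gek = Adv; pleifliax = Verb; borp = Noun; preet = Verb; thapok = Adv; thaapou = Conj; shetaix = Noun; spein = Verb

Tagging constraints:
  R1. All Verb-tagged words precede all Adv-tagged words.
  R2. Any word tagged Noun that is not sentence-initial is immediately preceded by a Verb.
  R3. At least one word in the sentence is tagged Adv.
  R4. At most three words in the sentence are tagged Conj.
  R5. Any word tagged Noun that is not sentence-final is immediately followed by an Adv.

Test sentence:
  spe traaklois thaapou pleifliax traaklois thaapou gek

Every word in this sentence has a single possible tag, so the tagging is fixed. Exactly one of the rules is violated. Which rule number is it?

5

Fixed tagging: Noun Det Conj Verb Det Conj Adv.
Checking each rule: R1 ok, R2 ok, R3 ok, R4 ok, R5 fails.
Only rule 5 fails.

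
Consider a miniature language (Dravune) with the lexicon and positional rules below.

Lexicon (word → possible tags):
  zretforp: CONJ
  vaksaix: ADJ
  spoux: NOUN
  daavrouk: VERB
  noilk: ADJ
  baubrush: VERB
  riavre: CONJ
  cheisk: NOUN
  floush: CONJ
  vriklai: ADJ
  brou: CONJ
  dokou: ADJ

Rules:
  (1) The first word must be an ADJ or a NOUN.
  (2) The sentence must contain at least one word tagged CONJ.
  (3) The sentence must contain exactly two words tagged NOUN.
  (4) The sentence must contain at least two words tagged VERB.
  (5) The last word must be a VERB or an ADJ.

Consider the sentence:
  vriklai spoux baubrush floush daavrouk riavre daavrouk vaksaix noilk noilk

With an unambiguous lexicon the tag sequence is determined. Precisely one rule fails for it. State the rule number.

3

Fixed tagging: ADJ NOUN VERB CONJ VERB CONJ VERB ADJ ADJ ADJ.
Rule check: R1 pass, R2 pass, R3 fail, R4 pass, R5 pass.
Only rule 3 fails.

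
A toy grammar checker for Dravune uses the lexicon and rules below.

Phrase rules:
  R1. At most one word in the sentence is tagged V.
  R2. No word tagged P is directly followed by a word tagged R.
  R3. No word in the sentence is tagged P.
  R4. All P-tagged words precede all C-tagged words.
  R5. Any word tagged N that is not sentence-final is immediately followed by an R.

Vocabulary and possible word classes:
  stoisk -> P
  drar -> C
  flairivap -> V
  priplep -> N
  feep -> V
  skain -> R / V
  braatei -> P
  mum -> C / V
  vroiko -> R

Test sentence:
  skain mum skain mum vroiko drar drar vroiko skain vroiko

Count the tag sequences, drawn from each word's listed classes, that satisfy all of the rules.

Candidates per position — 1:skain {R,V}; 2:mum {C,V}; 3:skain {R,V}; 4:mum {C,V}; 5:vroiko {R}; 6:drar {C}; 7:drar {C}; 8:vroiko {R}; 9:skain {R,V}; 10:vroiko {R}.
There are 32 candidate sequences in total.
Checking each against the rules leaves 6 sequences.
Count = 6.

6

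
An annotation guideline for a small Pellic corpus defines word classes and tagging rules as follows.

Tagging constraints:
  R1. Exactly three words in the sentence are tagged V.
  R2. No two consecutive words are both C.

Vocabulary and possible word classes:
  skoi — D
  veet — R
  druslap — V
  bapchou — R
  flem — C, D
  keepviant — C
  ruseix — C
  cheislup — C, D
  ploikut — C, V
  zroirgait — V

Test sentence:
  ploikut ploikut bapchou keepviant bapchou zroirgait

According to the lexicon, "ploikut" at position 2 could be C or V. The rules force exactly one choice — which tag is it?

V

Candidates per position — 1:ploikut {C,V}; 2:ploikut {C,V}; 3:bapchou {R}; 4:keepviant {C}; 5:bapchou {R}; 6:zroirgait {V}.
Position 1: tagging it C would leave rule 1 unsatisfiable, so it must be V.
Position 2: tagging it C would leave rule 1 unsatisfiable, so it must be V.
So the tagging must be: V V R C R V.
Verifying each rule — rule 1 satisfied; rule 2 satisfied.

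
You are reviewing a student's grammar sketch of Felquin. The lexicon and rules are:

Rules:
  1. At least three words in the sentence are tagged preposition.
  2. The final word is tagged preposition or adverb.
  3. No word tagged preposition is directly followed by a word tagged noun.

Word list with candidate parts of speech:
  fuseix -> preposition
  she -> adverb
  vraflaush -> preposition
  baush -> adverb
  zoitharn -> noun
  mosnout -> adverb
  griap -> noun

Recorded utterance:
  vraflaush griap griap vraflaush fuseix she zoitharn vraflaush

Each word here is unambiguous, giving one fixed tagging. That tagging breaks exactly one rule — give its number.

3

Fixed tagging: preposition noun noun preposition preposition adverb noun preposition.
Applying the rules: R1 pass, R2 pass, R3 fail.
Only rule 3 fails.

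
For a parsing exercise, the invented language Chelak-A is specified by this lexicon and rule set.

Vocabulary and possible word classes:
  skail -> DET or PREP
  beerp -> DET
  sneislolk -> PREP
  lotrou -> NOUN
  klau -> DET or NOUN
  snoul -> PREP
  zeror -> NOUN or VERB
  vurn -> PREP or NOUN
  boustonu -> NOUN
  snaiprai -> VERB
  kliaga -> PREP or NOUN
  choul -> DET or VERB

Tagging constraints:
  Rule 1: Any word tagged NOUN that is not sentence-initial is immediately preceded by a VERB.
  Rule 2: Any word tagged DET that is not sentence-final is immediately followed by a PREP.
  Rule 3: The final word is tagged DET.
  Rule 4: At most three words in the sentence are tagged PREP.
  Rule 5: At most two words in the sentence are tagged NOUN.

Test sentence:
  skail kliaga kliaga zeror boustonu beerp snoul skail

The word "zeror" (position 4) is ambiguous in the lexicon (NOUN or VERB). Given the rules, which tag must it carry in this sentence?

VERB

Candidates per position — 1:skail {DET,PREP}; 2:kliaga {PREP,NOUN}; 3:kliaga {PREP,NOUN}; 4:zeror {NOUN,VERB}; 5:boustonu {NOUN}; 6:beerp {DET}; 7:snoul {PREP}; 8:skail {DET,PREP}.
At position 2, choosing NOUN makes rule 1 impossible to satisfy; hence PREP.
At position 3, choosing NOUN makes rule 1 impossible to satisfy; hence PREP.
At position 4, choosing NOUN makes rule 1 impossible to satisfy; hence VERB.
At position 8, choosing PREP makes rule 3 impossible to satisfy; hence DET.
At position 1, choosing PREP makes rule 4 impossible to satisfy; hence DET.
The only consistent sequence is: DET PREP PREP VERB NOUN DET PREP DET.
Checking: rule 1 ok; rule 2 ok; rule 3 ok; rule 4 ok; rule 5 ok.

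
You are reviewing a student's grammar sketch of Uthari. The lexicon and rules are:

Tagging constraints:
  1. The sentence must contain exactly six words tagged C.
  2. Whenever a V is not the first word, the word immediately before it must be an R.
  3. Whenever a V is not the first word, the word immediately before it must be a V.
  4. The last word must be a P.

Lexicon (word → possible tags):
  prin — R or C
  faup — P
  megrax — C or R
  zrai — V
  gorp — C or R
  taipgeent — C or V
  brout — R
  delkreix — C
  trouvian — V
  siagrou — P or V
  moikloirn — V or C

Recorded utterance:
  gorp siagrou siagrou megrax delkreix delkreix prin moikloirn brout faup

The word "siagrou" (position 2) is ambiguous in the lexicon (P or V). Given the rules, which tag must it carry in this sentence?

P

Candidates per position — 1:gorp {C,R}; 2:siagrou {P,V}; 3:siagrou {P,V}; 4:megrax {C,R}; 5:delkreix {C}; 6:delkreix {C}; 7:prin {R,C}; 8:moikloirn {V,C}; 9:brout {R}; 10:faup {P}.
Word 1 cannot be R — rule 1 would then fail for every completion. It is C.
Word 2 cannot be V — rule 2 would then fail for every completion. It is P.
Word 3 cannot be V — rule 2 would then fail for every completion. It is P.
Word 4 cannot be R — rule 1 would then fail for every completion. It is C.
Word 7 cannot be R — rule 1 would then fail for every completion. It is C.
Word 8 cannot be V — rule 1 would then fail for every completion. It is C.
So the tagging must be: C P P C C C C C R P.
Verifying each rule — rule 1 ok; rule 2 ok; rule 3 ok; rule 4 ok.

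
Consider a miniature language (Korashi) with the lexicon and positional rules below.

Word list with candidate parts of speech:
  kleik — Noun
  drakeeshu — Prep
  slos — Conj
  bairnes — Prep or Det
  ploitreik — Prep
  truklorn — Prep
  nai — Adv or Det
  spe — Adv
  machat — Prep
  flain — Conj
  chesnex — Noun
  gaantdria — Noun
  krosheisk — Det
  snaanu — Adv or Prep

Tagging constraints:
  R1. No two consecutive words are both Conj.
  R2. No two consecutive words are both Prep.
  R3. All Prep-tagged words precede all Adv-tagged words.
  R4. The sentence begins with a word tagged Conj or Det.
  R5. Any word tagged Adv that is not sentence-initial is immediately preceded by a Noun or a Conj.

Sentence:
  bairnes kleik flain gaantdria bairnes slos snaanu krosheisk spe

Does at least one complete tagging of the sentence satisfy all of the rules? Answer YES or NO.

Candidates per position — 1:bairnes {Prep,Det}; 2:kleik {Noun}; 3:flain {Conj}; 4:gaantdria {Noun}; 5:bairnes {Prep,Det}; 6:slos {Conj}; 7:snaanu {Adv,Prep}; 8:krosheisk {Det}; 9:spe {Adv}.
Rule 5 cannot be satisfied by any choice of tags from the lexicon.
So there is no consistent tagging.

NO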